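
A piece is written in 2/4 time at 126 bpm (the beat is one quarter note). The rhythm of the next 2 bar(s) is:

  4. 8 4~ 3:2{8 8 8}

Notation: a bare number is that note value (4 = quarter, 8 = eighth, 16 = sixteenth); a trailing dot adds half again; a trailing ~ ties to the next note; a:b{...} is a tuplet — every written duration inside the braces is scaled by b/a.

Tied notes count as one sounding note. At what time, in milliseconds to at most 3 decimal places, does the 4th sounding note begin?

1. 0.0ms @ 0 + 714.286ms (3/2)
2. 714.286ms @ 3/2 + 238.095ms (1/2)
3. 952.381ms @ 2 + 634.921ms (4/3)
4. 1587.302ms @ 10/3 + 158.73ms (1/3)
5. 1746.032ms @ 11/3 + 158.73ms (1/3)

note 4 onset = 10/3b = 1587.302ms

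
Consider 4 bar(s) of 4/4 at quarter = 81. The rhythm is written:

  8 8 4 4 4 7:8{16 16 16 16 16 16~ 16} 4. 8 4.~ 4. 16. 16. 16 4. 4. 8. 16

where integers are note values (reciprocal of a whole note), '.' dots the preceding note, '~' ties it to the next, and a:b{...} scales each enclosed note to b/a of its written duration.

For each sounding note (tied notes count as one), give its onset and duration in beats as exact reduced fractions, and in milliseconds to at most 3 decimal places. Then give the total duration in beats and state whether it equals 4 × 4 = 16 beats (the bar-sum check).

1) 0.0ms=0b +370.37ms=1/2b
2) 370.37ms=1/2b +370.37ms=1/2b
3) 740.741ms=1b +740.741ms=1b
4) 1481.481ms=2b +740.741ms=1b
5) 2222.222ms=3b +740.741ms=1b
6) 2962.963ms=4b +211.64ms=2/7b
7) 3174.603ms=30/7b +211.64ms=2/7b
8) 3386.243ms=32/7b +211.64ms=2/7b
9) 3597.884ms=34/7b +211.64ms=2/7b
10) 3809.524ms=36/7b +211.64ms=2/7b
11) 4021.164ms=38/7b +423.28ms=4/7b
12) 4444.444ms=6b +1111.111ms=3/2b
13) 5555.556ms=15/2b +370.37ms=1/2b
14) 5925.926ms=8b +2222.222ms=3b
15) 8148.148ms=11b +277.778ms=3/8b
16) 8425.926ms=91/8b +277.778ms=3/8b
17) 8703.704ms=47/4b +185.185ms=1/4b
18) 8888.889ms=12b +1111.111ms=3/2b
19) 10000.0ms=27/2b +1111.111ms=3/2b
20) 11111.111ms=15b +555.556ms=3/4b
21) 11666.667ms=63/4b +185.185ms=1/4b
Σ=16b of 16 (81bpm 4/4) — PASS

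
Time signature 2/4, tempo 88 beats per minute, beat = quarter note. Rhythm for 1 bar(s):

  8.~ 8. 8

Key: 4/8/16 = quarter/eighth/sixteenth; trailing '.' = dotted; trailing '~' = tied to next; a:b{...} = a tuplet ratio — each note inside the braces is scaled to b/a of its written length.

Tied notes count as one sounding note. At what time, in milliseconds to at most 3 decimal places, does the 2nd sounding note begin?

1. 0.0ms @ 0 + 1022.727ms (3/2)
2. 1022.727ms @ 3/2 + 340.909ms (1/2)

note 2 onset = 3/2b = 1022.727ms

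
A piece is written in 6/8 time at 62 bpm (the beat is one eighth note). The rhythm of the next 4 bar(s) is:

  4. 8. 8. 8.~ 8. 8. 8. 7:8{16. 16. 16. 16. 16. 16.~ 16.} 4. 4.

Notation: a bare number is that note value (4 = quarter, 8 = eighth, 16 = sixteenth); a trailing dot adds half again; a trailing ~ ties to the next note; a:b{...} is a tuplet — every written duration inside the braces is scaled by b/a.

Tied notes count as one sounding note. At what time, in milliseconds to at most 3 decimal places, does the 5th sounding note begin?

note 5 onset = 9b = 8709.677ms

1. 0.0ms @ 0 + 2903.226ms (3)
2. 2903.226ms @ 3 + 1451.613ms (3/2)
3. 4354.839ms @ 9/2 + 1451.613ms (3/2)
4. 5806.452ms @ 6 + 2903.226ms (3)
5. 8709.677ms @ 9 + 1451.613ms (3/2)
6. 10161.29ms @ 21/2 + 1451.613ms (3/2)
7. 11612.903ms @ 12 + 829.493ms (6/7)
8. 12442.396ms @ 90/7 + 829.493ms (6/7)
9. 13271.889ms @ 96/7 + 829.493ms (6/7)
10. 14101.382ms @ 102/7 + 829.493ms (6/7)
11. 14930.876ms @ 108/7 + 829.493ms (6/7)
12. 15760.369ms @ 114/7 + 1658.986ms (12/7)
13. 17419.355ms @ 18 + 2903.226ms (3)
14. 20322.581ms @ 21 + 2903.226ms (3)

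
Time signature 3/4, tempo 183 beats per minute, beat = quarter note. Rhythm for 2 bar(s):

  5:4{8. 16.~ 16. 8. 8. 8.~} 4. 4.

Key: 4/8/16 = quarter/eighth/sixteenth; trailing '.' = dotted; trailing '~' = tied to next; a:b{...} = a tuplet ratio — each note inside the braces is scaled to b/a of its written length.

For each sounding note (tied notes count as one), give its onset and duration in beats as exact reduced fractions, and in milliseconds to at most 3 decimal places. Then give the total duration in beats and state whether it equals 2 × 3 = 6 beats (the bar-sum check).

1) 0.0ms=0b +196.721ms=3/5b
2) 196.721ms=3/5b +196.721ms=3/5b
3) 393.443ms=6/5b +196.721ms=3/5b
4) 590.164ms=9/5b +196.721ms=3/5b
5) 786.885ms=12/5b +688.525ms=21/10b
6) 1475.41ms=9/2b +491.803ms=3/2b
Σ=6b of 6 (183bpm 3/4) — PASS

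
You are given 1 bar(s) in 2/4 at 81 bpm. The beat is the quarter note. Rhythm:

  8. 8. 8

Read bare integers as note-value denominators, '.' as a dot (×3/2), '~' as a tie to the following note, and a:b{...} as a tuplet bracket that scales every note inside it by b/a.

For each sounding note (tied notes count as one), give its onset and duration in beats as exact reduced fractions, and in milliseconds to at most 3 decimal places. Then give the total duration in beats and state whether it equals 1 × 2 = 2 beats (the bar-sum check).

1) 0.0ms=0b +555.556ms=3/4b
2) 555.556ms=3/4b +555.556ms=3/4b
3) 1111.111ms=3/2b +370.37ms=1/2b
Σ=2b of 2 (81bpm 2/4) — PASS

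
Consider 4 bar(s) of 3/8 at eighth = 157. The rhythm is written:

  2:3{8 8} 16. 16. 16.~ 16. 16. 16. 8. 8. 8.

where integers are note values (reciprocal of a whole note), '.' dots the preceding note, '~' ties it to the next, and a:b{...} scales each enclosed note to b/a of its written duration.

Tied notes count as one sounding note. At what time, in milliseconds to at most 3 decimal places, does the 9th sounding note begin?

1. 0.0ms @ 0 + 573.248ms (3/2)
2. 573.248ms @ 3/2 + 573.248ms (3/2)
3. 1146.497ms @ 3 + 286.624ms (3/4)
4. 1433.121ms @ 15/4 + 286.624ms (3/4)
5. 1719.745ms @ 9/2 + 573.248ms (3/2)
6. 2292.994ms @ 6 + 286.624ms (3/4)
7. 2579.618ms @ 27/4 + 286.624ms (3/4)
8. 2866.242ms @ 15/2 + 573.248ms (3/2)
9. 3439.49ms @ 9 + 573.248ms (3/2)
10. 4012.739ms @ 21/2 + 573.248ms (3/2)

note 9 onset = 9b = 3439.49ms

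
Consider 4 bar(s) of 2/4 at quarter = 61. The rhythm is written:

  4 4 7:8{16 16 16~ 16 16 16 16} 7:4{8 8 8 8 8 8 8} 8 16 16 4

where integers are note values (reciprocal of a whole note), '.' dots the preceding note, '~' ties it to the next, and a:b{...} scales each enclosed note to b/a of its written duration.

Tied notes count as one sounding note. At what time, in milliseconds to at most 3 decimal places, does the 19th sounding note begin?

note 19 onset = 7b = 6885.246ms

1. 0.0ms @ 0 + 983.607ms (1)
2. 983.607ms @ 1 + 983.607ms (1)
3. 1967.213ms @ 2 + 281.03ms (2/7)
4. 2248.244ms @ 16/7 + 281.03ms (2/7)
5. 2529.274ms @ 18/7 + 562.061ms (4/7)
6. 3091.335ms @ 22/7 + 281.03ms (2/7)
7. 3372.365ms @ 24/7 + 281.03ms (2/7)
8. 3653.396ms @ 26/7 + 281.03ms (2/7)
9. 3934.426ms @ 4 + 281.03ms (2/7)
10. 4215.457ms @ 30/7 + 281.03ms (2/7)
11. 4496.487ms @ 32/7 + 281.03ms (2/7)
12. 4777.518ms @ 34/7 + 281.03ms (2/7)
13. 5058.548ms @ 36/7 + 281.03ms (2/7)
14. 5339.578ms @ 38/7 + 281.03ms (2/7)
15. 5620.609ms @ 40/7 + 281.03ms (2/7)
16. 5901.639ms @ 6 + 491.803ms (1/2)
17. 6393.443ms @ 13/2 + 245.902ms (1/4)
18. 6639.344ms @ 27/4 + 245.902ms (1/4)
19. 6885.246ms @ 7 + 983.607ms (1)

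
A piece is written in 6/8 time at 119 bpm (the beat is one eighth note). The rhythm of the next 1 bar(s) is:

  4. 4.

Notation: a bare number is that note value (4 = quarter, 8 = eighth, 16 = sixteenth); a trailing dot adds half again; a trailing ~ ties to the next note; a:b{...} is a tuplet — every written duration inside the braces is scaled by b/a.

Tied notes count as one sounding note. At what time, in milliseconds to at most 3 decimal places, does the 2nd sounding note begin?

note 2 onset = 3b = 1512.605ms

1. 0.0ms @ 0 + 1512.605ms (3)
2. 1512.605ms @ 3 + 1512.605ms (3)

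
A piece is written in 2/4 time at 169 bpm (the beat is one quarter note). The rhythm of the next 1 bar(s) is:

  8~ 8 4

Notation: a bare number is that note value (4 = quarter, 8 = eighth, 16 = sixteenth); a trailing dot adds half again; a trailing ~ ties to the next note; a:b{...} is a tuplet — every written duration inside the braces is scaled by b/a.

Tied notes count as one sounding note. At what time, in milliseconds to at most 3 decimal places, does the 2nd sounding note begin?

1. 0.0ms @ 0 + 355.03ms (1)
2. 355.03ms @ 1 + 355.03ms (1)

note 2 onset = 1b = 355.03ms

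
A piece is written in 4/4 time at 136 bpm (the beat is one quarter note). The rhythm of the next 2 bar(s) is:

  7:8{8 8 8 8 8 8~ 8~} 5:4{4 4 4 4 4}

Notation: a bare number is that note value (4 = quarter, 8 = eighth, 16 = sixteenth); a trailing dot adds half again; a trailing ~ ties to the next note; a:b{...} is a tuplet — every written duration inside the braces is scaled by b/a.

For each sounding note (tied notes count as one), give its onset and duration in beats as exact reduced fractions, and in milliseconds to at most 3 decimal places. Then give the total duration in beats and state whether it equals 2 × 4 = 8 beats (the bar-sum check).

1) 0.0ms=0b +252.101ms=4/7b
2) 252.101ms=4/7b +252.101ms=4/7b
3) 504.202ms=8/7b +252.101ms=4/7b
4) 756.303ms=12/7b +252.101ms=4/7b
5) 1008.403ms=16/7b +252.101ms=4/7b
6) 1260.504ms=20/7b +857.143ms=68/35b
7) 2117.647ms=24/5b +352.941ms=4/5b
8) 2470.588ms=28/5b +352.941ms=4/5b
9) 2823.529ms=32/5b +352.941ms=4/5b
10) 3176.471ms=36/5b +352.941ms=4/5b
Σ=8b of 8 (136bpm 4/4) — PASS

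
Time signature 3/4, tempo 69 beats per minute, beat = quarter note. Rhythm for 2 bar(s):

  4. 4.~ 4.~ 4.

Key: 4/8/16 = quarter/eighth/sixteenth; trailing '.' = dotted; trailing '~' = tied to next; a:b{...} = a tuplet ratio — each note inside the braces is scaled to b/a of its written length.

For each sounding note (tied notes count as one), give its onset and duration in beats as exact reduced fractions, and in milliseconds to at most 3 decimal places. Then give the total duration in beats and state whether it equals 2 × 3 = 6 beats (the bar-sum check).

1) 0.0ms=0b +1304.348ms=3/2b
2) 1304.348ms=3/2b +3913.043ms=9/2b
Σ=6b of 6 (69bpm 3/4) — PASS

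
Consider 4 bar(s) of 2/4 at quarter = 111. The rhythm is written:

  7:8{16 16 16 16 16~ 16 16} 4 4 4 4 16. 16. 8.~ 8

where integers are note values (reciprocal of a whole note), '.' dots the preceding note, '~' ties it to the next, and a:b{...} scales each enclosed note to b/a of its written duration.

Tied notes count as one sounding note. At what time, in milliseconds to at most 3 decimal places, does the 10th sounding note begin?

1. 0.0ms @ 0 + 154.44ms (2/7)
2. 154.44ms @ 2/7 + 154.44ms (2/7)
3. 308.88ms @ 4/7 + 154.44ms (2/7)
4. 463.32ms @ 6/7 + 154.44ms (2/7)
5. 617.761ms @ 8/7 + 308.88ms (4/7)
6. 926.641ms @ 12/7 + 154.44ms (2/7)
7. 1081.081ms @ 2 + 540.541ms (1)
8. 1621.622ms @ 3 + 540.541ms (1)
9. 2162.162ms @ 4 + 540.541ms (1)
10. 2702.703ms @ 5 + 540.541ms (1)
11. 3243.243ms @ 6 + 202.703ms (3/8)
12. 3445.946ms @ 51/8 + 202.703ms (3/8)
13. 3648.649ms @ 27/4 + 675.676ms (5/4)

note 10 onset = 5b = 2702.703ms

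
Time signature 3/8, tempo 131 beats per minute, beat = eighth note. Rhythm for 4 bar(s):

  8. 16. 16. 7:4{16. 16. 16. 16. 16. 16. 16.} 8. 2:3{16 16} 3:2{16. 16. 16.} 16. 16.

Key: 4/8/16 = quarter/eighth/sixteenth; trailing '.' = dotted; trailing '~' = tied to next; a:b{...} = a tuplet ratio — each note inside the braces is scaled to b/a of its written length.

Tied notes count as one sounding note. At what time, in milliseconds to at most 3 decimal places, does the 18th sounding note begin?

note 18 onset = 45/4b = 5152.672ms

1. 0.0ms @ 0 + 687.023ms (3/2)
2. 687.023ms @ 3/2 + 343.511ms (3/4)
3. 1030.534ms @ 9/4 + 343.511ms (3/4)
4. 1374.046ms @ 3 + 196.292ms (3/7)
5. 1570.338ms @ 24/7 + 196.292ms (3/7)
6. 1766.63ms @ 27/7 + 196.292ms (3/7)
7. 1962.923ms @ 30/7 + 196.292ms (3/7)
8. 2159.215ms @ 33/7 + 196.292ms (3/7)
9. 2355.507ms @ 36/7 + 196.292ms (3/7)
10. 2551.799ms @ 39/7 + 196.292ms (3/7)
11. 2748.092ms @ 6 + 687.023ms (3/2)
12. 3435.115ms @ 15/2 + 343.511ms (3/4)
13. 3778.626ms @ 33/4 + 343.511ms (3/4)
14. 4122.137ms @ 9 + 229.008ms (1/2)
15. 4351.145ms @ 19/2 + 229.008ms (1/2)
16. 4580.153ms @ 10 + 229.008ms (1/2)
17. 4809.16ms @ 21/2 + 343.511ms (3/4)
18. 5152.672ms @ 45/4 + 343.511ms (3/4)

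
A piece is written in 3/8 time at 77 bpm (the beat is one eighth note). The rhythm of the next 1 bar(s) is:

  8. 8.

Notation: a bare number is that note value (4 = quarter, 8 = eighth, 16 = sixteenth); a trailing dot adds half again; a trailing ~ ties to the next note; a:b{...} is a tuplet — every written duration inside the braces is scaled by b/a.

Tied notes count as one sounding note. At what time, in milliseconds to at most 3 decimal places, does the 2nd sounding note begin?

1. 0.0ms @ 0 + 1168.831ms (3/2)
2. 1168.831ms @ 3/2 + 1168.831ms (3/2)

note 2 onset = 3/2b = 1168.831ms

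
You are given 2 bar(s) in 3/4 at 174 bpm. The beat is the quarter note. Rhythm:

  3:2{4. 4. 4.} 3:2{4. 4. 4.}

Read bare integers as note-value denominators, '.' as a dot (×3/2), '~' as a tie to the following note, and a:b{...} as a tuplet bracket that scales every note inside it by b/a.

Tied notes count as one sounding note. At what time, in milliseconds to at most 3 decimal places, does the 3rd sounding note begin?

1. 0.0ms @ 0 + 344.828ms (1)
2. 344.828ms @ 1 + 344.828ms (1)
3. 689.655ms @ 2 + 344.828ms (1)
4. 1034.483ms @ 3 + 344.828ms (1)
5. 1379.31ms @ 4 + 344.828ms (1)
6. 1724.138ms @ 5 + 344.828ms (1)

note 3 onset = 2b = 689.655ms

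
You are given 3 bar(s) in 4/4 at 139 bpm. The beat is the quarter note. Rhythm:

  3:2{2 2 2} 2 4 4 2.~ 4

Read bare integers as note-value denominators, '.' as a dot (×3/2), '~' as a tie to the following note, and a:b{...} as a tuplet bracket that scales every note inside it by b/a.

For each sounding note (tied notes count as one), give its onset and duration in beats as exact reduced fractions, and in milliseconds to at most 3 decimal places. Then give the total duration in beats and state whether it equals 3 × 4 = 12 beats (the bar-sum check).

1) 0.0ms=0b +575.54ms=4/3b
2) 575.54ms=4/3b +575.54ms=4/3b
3) 1151.079ms=8/3b +575.54ms=4/3b
4) 1726.619ms=4b +863.309ms=2b
5) 2589.928ms=6b +431.655ms=1b
6) 3021.583ms=7b +431.655ms=1b
7) 3453.237ms=8b +1726.619ms=4b
Σ=12b of 12 (139bpm 4/4) — PASS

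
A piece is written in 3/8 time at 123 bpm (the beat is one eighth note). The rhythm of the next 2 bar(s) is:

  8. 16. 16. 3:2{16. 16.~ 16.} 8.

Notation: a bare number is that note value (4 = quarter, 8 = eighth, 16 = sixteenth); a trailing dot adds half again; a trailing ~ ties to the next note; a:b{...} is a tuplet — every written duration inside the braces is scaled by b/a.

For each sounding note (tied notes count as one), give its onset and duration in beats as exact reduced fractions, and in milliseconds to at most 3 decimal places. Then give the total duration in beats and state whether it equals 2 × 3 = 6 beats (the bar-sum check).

1) 0.0ms=0b +731.707ms=3/2b
2) 731.707ms=3/2b +365.854ms=3/4b
3) 1097.561ms=9/4b +365.854ms=3/4b
4) 1463.415ms=3b +243.902ms=1/2b
5) 1707.317ms=7/2b +487.805ms=1b
6) 2195.122ms=9/2b +731.707ms=3/2b
Σ=6b of 6 (123bpm 3/8) — PASS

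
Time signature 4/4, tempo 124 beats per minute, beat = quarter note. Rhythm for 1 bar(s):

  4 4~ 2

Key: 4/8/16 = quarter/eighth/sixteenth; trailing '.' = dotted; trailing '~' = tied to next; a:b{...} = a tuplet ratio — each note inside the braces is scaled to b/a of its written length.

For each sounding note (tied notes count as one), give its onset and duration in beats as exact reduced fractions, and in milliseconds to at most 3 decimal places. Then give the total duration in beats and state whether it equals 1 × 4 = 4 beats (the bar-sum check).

1) 0.0ms=0b +483.871ms=1b
2) 483.871ms=1b +1451.613ms=3b
Σ=4b of 4 (124bpm 4/4) — PASS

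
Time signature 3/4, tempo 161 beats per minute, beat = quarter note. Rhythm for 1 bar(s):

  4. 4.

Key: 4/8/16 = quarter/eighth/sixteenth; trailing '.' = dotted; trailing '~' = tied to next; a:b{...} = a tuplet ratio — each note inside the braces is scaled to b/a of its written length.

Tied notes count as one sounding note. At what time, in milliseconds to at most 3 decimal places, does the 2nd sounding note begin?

1. 0.0ms @ 0 + 559.006ms (3/2)
2. 559.006ms @ 3/2 + 559.006ms (3/2)

note 2 onset = 3/2b = 559.006ms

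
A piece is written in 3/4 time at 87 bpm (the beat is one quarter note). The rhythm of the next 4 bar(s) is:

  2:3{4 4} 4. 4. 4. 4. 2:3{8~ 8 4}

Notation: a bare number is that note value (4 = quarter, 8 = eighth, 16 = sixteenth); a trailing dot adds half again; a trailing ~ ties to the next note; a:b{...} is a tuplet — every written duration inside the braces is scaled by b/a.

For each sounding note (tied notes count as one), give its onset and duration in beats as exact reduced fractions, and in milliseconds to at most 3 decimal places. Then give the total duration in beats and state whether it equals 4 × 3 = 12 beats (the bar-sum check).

1) 0.0ms=0b +1034.483ms=3/2b
2) 1034.483ms=3/2b +1034.483ms=3/2b
3) 2068.966ms=3b +1034.483ms=3/2b
4) 3103.448ms=9/2b +1034.483ms=3/2b
5) 4137.931ms=6b +1034.483ms=3/2b
6) 5172.414ms=15/2b +1034.483ms=3/2b
7) 6206.897ms=9b +1034.483ms=3/2b
8) 7241.379ms=21/2b +1034.483ms=3/2b
Σ=12b of 12 (87bpm 3/4) — PASS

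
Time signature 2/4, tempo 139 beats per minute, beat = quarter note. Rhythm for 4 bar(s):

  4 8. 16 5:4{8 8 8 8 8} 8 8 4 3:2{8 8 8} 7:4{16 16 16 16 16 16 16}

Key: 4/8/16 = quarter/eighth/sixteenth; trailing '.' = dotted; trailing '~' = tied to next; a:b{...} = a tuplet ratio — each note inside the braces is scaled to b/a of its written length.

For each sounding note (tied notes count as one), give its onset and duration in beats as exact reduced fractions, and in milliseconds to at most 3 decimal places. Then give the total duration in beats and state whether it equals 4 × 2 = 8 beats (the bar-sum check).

1) 0.0ms=0b +431.655ms=1b
2) 431.655ms=1b +323.741ms=3/4b
3) 755.396ms=7/4b +107.914ms=1/4b
4) 863.309ms=2b +172.662ms=2/5b
5) 1035.971ms=12/5b +172.662ms=2/5b
6) 1208.633ms=14/5b +172.662ms=2/5b
7) 1381.295ms=16/5b +172.662ms=2/5b
8) 1553.957ms=18/5b +172.662ms=2/5b
9) 1726.619ms=4b +215.827ms=1/2b
10) 1942.446ms=9/2b +215.827ms=1/2b
11) 2158.273ms=5b +431.655ms=1b
12) 2589.928ms=6b +143.885ms=1/3b
13) 2733.813ms=19/3b +143.885ms=1/3b
14) 2877.698ms=20/3b +143.885ms=1/3b
15) 3021.583ms=7b +61.665ms=1/7b
16) 3083.248ms=50/7b +61.665ms=1/7b
17) 3144.913ms=51/7b +61.665ms=1/7b
18) 3206.578ms=52/7b +61.665ms=1/7b
19) 3268.243ms=53/7b +61.665ms=1/7b
20) 3329.908ms=54/7b +61.665ms=1/7b
21) 3391.572ms=55/7b +61.665ms=1/7b
Σ=8b of 8 (139bpm 2/4) — PASS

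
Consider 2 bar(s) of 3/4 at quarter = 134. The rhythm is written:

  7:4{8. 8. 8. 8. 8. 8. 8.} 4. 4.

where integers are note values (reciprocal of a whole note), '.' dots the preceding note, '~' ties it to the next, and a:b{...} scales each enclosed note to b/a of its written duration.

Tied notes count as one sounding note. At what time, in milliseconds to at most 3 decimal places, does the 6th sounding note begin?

note 6 onset = 15/7b = 959.488ms

1. 0.0ms @ 0 + 191.898ms (3/7)
2. 191.898ms @ 3/7 + 191.898ms (3/7)
3. 383.795ms @ 6/7 + 191.898ms (3/7)
4. 575.693ms @ 9/7 + 191.898ms (3/7)
5. 767.591ms @ 12/7 + 191.898ms (3/7)
6. 959.488ms @ 15/7 + 191.898ms (3/7)
7. 1151.386ms @ 18/7 + 191.898ms (3/7)
8. 1343.284ms @ 3 + 671.642ms (3/2)
9. 2014.925ms @ 9/2 + 671.642ms (3/2)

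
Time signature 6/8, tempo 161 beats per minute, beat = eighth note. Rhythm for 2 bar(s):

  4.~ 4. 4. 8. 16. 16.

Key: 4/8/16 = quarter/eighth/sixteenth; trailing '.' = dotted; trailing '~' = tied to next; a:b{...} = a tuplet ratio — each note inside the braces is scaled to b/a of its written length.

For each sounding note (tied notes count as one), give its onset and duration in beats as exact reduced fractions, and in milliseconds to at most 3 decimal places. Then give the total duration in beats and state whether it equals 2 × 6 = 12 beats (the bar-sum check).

1) 0.0ms=0b +2236.025ms=6b
2) 2236.025ms=6b +1118.012ms=3b
3) 3354.037ms=9b +559.006ms=3/2b
4) 3913.043ms=21/2b +279.503ms=3/4b
5) 4192.547ms=45/4b +279.503ms=3/4b
Σ=12b of 12 (161bpm 6/8) — PASS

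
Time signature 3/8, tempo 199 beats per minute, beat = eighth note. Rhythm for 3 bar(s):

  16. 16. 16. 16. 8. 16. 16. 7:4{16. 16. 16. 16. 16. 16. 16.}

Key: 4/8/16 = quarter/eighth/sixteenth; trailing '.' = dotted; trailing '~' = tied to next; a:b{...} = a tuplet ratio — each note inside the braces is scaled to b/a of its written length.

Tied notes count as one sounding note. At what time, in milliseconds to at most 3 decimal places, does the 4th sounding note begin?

1. 0.0ms @ 0 + 226.131ms (3/4)
2. 226.131ms @ 3/4 + 226.131ms (3/4)
3. 452.261ms @ 3/2 + 226.131ms (3/4)
4. 678.392ms @ 9/4 + 226.131ms (3/4)
5. 904.523ms @ 3 + 452.261ms (3/2)
6. 1356.784ms @ 9/2 + 226.131ms (3/4)
7. 1582.915ms @ 21/4 + 226.131ms (3/4)
8. 1809.045ms @ 6 + 129.218ms (3/7)
9. 1938.263ms @ 45/7 + 129.218ms (3/7)
10. 2067.48ms @ 48/7 + 129.218ms (3/7)
11. 2196.698ms @ 51/7 + 129.218ms (3/7)
12. 2325.915ms @ 54/7 + 129.218ms (3/7)
13. 2455.133ms @ 57/7 + 129.218ms (3/7)
14. 2584.35ms @ 60/7 + 129.218ms (3/7)

note 4 onset = 9/4b = 678.392ms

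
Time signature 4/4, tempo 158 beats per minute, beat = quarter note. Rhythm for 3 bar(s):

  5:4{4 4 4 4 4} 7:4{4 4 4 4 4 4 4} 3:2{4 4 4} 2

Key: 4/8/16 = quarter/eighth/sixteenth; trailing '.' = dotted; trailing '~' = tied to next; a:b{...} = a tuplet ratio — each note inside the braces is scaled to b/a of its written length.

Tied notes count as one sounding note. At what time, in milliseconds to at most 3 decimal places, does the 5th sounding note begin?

1. 0.0ms @ 0 + 303.797ms (4/5)
2. 303.797ms @ 4/5 + 303.797ms (4/5)
3. 607.595ms @ 8/5 + 303.797ms (4/5)
4. 911.392ms @ 12/5 + 303.797ms (4/5)
5. 1215.19ms @ 16/5 + 303.797ms (4/5)
6. 1518.987ms @ 4 + 216.998ms (4/7)
7. 1735.986ms @ 32/7 + 216.998ms (4/7)
8. 1952.984ms @ 36/7 + 216.998ms (4/7)
9. 2169.982ms @ 40/7 + 216.998ms (4/7)
10. 2386.98ms @ 44/7 + 216.998ms (4/7)
11. 2603.978ms @ 48/7 + 216.998ms (4/7)
12. 2820.976ms @ 52/7 + 216.998ms (4/7)
13. 3037.975ms @ 8 + 253.165ms (2/3)
14. 3291.139ms @ 26/3 + 253.165ms (2/3)
15. 3544.304ms @ 28/3 + 253.165ms (2/3)
16. 3797.468ms @ 10 + 759.494ms (2)

note 5 onset = 16/5b = 1215.19ms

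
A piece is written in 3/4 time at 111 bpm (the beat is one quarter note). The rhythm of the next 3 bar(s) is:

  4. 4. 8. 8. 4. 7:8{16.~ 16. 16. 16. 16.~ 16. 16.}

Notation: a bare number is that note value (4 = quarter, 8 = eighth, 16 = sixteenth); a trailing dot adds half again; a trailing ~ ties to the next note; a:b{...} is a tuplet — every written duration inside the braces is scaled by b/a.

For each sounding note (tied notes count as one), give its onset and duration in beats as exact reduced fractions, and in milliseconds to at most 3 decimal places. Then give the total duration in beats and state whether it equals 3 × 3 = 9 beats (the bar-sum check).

1) 0.0ms=0b +810.811ms=3/2b
2) 810.811ms=3/2b +810.811ms=3/2b
3) 1621.622ms=3b +405.405ms=3/4b
4) 2027.027ms=15/4b +405.405ms=3/4b
5) 2432.432ms=9/2b +810.811ms=3/2b
6) 3243.243ms=6b +463.32ms=6/7b
7) 3706.564ms=48/7b +231.66ms=3/7b
8) 3938.224ms=51/7b +231.66ms=3/7b
9) 4169.884ms=54/7b +463.32ms=6/7b
10) 4633.205ms=60/7b +231.66ms=3/7b
Σ=9b of 9 (111bpm 3/4) — PASS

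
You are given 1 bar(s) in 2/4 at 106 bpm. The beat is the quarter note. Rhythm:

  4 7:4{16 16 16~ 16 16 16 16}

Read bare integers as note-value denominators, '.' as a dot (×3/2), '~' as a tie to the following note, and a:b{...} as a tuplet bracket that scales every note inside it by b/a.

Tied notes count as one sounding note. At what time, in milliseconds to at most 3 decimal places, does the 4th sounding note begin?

note 4 onset = 9/7b = 727.763ms

1. 0.0ms @ 0 + 566.038ms (1)
2. 566.038ms @ 1 + 80.863ms (1/7)
3. 646.9ms @ 8/7 + 80.863ms (1/7)
4. 727.763ms @ 9/7 + 161.725ms (2/7)
5. 889.488ms @ 11/7 + 80.863ms (1/7)
6. 970.35ms @ 12/7 + 80.863ms (1/7)
7. 1051.213ms @ 13/7 + 80.863ms (1/7)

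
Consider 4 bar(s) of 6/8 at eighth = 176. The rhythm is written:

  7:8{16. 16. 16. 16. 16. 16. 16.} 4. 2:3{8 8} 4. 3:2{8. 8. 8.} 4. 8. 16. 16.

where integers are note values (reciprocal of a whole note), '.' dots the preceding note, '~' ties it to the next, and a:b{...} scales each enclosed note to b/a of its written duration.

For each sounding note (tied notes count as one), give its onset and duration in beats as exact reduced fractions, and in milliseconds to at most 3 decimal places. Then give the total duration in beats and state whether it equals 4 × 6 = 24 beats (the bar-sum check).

1) 0.0ms=0b +292.208ms=6/7b
2) 292.208ms=6/7b +292.208ms=6/7b
3) 584.416ms=12/7b +292.208ms=6/7b
4) 876.623ms=18/7b +292.208ms=6/7b
5) 1168.831ms=24/7b +292.208ms=6/7b
6) 1461.039ms=30/7b +292.208ms=6/7b
7) 1753.247ms=36/7b +292.208ms=6/7b
8) 2045.455ms=6b +1022.727ms=3b
9) 3068.182ms=9b +511.364ms=3/2b
10) 3579.545ms=21/2b +511.364ms=3/2b
11) 4090.909ms=12b +1022.727ms=3b
12) 5113.636ms=15b +340.909ms=1b
13) 5454.545ms=16b +340.909ms=1b
14) 5795.455ms=17b +340.909ms=1b
15) 6136.364ms=18b +1022.727ms=3b
16) 7159.091ms=21b +511.364ms=3/2b
17) 7670.455ms=45/2b +255.682ms=3/4b
18) 7926.136ms=93/4b +255.682ms=3/4b
Σ=24b of 24 (176bpm 6/8) — PASS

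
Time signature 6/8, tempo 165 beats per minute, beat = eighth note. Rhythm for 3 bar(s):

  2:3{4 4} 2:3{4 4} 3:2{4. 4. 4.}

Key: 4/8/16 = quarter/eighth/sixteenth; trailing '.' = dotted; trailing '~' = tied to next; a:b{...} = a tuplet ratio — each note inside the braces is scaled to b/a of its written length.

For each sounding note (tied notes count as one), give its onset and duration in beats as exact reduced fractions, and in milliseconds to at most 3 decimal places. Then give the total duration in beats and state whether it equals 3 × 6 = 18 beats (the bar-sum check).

1) 0.0ms=0b +1090.909ms=3b
2) 1090.909ms=3b +1090.909ms=3b
3) 2181.818ms=6b +1090.909ms=3b
4) 3272.727ms=9b +1090.909ms=3b
5) 4363.636ms=12b +727.273ms=2b
6) 5090.909ms=14b +727.273ms=2b
7) 5818.182ms=16b +727.273ms=2b
Σ=18b of 18 (165bpm 6/8) — PASS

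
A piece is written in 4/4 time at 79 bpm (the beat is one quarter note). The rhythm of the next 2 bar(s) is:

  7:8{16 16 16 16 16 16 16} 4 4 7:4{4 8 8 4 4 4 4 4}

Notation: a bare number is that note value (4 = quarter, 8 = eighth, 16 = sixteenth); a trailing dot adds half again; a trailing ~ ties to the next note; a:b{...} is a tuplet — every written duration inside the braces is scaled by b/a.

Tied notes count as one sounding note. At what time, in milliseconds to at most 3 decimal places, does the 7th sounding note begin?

note 7 onset = 12/7b = 1301.989ms

1. 0.0ms @ 0 + 216.998ms (2/7)
2. 216.998ms @ 2/7 + 216.998ms (2/7)
3. 433.996ms @ 4/7 + 216.998ms (2/7)
4. 650.995ms @ 6/7 + 216.998ms (2/7)
5. 867.993ms @ 8/7 + 216.998ms (2/7)
6. 1084.991ms @ 10/7 + 216.998ms (2/7)
7. 1301.989ms @ 12/7 + 216.998ms (2/7)
8. 1518.987ms @ 2 + 759.494ms (1)
9. 2278.481ms @ 3 + 759.494ms (1)
10. 3037.975ms @ 4 + 433.996ms (4/7)
11. 3471.971ms @ 32/7 + 216.998ms (2/7)
12. 3688.969ms @ 34/7 + 216.998ms (2/7)
13. 3905.967ms @ 36/7 + 433.996ms (4/7)
14. 4339.964ms @ 40/7 + 433.996ms (4/7)
15. 4773.96ms @ 44/7 + 433.996ms (4/7)
16. 5207.957ms @ 48/7 + 433.996ms (4/7)
17. 5641.953ms @ 52/7 + 433.996ms (4/7)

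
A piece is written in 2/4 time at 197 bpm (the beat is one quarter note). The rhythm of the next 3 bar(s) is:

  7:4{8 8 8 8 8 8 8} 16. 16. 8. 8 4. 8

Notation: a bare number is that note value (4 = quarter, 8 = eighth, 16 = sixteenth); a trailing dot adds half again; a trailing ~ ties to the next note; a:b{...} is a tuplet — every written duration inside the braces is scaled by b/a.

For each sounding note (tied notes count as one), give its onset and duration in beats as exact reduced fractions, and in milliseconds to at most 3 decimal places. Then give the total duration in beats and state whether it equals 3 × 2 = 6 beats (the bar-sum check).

1) 0.0ms=0b +87.02ms=2/7b
2) 87.02ms=2/7b +87.02ms=2/7b
3) 174.039ms=4/7b +87.02ms=2/7b
4) 261.059ms=6/7b +87.02ms=2/7b
5) 348.078ms=8/7b +87.02ms=2/7b
6) 435.098ms=10/7b +87.02ms=2/7b
7) 522.117ms=12/7b +87.02ms=2/7b
8) 609.137ms=2b +114.213ms=3/8b
9) 723.35ms=19/8b +114.213ms=3/8b
10) 837.563ms=11/4b +228.426ms=3/4b
11) 1065.99ms=7/2b +152.284ms=1/2b
12) 1218.274ms=4b +456.853ms=3/2b
13) 1675.127ms=11/2b +152.284ms=1/2b
Σ=6b of 6 (197bpm 2/4) — PASS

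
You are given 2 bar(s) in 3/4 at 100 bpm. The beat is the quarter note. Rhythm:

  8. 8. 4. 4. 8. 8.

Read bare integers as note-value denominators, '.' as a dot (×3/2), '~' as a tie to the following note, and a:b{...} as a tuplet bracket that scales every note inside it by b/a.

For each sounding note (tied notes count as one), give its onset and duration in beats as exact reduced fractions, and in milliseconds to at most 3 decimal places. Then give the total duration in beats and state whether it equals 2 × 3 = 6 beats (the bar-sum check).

1) 0.0ms=0b +450.0ms=3/4b
2) 450.0ms=3/4b +450.0ms=3/4b
3) 900.0ms=3/2b +900.0ms=3/2b
4) 1800.0ms=3b +900.0ms=3/2b
5) 2700.0ms=9/2b +450.0ms=3/4b
6) 3150.0ms=21/4b +450.0ms=3/4b
Σ=6b of 6 (100bpm 3/4) — PASS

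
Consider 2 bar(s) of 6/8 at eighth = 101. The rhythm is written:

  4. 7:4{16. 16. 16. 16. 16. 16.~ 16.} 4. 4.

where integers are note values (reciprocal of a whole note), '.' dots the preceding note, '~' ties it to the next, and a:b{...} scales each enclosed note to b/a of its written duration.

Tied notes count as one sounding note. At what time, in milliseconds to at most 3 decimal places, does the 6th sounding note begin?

1. 0.0ms @ 0 + 1782.178ms (3)
2. 1782.178ms @ 3 + 254.597ms (3/7)
3. 2036.775ms @ 24/7 + 254.597ms (3/7)
4. 2291.372ms @ 27/7 + 254.597ms (3/7)
5. 2545.969ms @ 30/7 + 254.597ms (3/7)
6. 2800.566ms @ 33/7 + 254.597ms (3/7)
7. 3055.163ms @ 36/7 + 509.194ms (6/7)
8. 3564.356ms @ 6 + 1782.178ms (3)
9. 5346.535ms @ 9 + 1782.178ms (3)

note 6 onset = 33/7b = 2800.566ms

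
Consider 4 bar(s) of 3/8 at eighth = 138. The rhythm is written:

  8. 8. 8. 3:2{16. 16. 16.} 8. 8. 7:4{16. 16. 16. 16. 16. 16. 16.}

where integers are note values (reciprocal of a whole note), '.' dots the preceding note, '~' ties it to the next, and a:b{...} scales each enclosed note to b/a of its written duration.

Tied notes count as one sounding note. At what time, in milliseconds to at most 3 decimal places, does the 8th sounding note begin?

note 8 onset = 15/2b = 3260.87ms

1. 0.0ms @ 0 + 652.174ms (3/2)
2. 652.174ms @ 3/2 + 652.174ms (3/2)
3. 1304.348ms @ 3 + 652.174ms (3/2)
4. 1956.522ms @ 9/2 + 217.391ms (1/2)
5. 2173.913ms @ 5 + 217.391ms (1/2)
6. 2391.304ms @ 11/2 + 217.391ms (1/2)
7. 2608.696ms @ 6 + 652.174ms (3/2)
8. 3260.87ms @ 15/2 + 652.174ms (3/2)
9. 3913.043ms @ 9 + 186.335ms (3/7)
10. 4099.379ms @ 66/7 + 186.335ms (3/7)
11. 4285.714ms @ 69/7 + 186.335ms (3/7)
12. 4472.05ms @ 72/7 + 186.335ms (3/7)
13. 4658.385ms @ 75/7 + 186.335ms (3/7)
14. 4844.72ms @ 78/7 + 186.335ms (3/7)
15. 5031.056ms @ 81/7 + 186.335ms (3/7)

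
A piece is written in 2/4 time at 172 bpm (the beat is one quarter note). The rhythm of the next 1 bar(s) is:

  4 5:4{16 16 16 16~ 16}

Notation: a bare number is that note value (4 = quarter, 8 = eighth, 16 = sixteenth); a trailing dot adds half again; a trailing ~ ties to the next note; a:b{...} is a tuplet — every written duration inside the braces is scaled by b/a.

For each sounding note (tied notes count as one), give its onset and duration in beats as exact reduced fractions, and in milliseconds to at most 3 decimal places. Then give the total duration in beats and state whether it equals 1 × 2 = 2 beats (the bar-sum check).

1) 0.0ms=0b +348.837ms=1b
2) 348.837ms=1b +69.767ms=1/5b
3) 418.605ms=6/5b +69.767ms=1/5b
4) 488.372ms=7/5b +69.767ms=1/5b
5) 558.14ms=8/5b +139.535ms=2/5b
Σ=2b of 2 (172bpm 2/4) — PASS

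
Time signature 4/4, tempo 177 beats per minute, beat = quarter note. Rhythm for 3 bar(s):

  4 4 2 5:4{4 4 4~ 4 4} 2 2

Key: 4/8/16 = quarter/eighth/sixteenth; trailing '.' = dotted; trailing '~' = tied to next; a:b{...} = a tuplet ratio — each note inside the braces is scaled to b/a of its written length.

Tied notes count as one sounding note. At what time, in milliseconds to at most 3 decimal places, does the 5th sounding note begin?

1. 0.0ms @ 0 + 338.983ms (1)
2. 338.983ms @ 1 + 338.983ms (1)
3. 677.966ms @ 2 + 677.966ms (2)
4. 1355.932ms @ 4 + 271.186ms (4/5)
5. 1627.119ms @ 24/5 + 271.186ms (4/5)
6. 1898.305ms @ 28/5 + 542.373ms (8/5)
7. 2440.678ms @ 36/5 + 271.186ms (4/5)
8. 2711.864ms @ 8 + 677.966ms (2)
9. 3389.831ms @ 10 + 677.966ms (2)

note 5 onset = 24/5b = 1627.119ms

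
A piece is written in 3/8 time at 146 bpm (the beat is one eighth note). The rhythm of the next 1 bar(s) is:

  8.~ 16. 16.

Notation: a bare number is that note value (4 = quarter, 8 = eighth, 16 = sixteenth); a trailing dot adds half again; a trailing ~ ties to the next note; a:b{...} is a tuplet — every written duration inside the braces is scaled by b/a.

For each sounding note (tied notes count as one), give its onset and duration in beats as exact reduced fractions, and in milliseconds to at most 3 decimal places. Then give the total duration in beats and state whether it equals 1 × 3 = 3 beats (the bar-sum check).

1) 0.0ms=0b +924.658ms=9/4b
2) 924.658ms=9/4b +308.219ms=3/4b
Σ=3b of 3 (146bpm 3/8) — PASS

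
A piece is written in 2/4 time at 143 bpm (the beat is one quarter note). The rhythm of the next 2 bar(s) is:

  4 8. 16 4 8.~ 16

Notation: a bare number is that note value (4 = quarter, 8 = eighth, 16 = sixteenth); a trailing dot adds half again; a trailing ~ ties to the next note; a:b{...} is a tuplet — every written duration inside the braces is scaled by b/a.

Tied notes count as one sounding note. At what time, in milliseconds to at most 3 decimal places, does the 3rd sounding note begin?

1. 0.0ms @ 0 + 419.58ms (1)
2. 419.58ms @ 1 + 314.685ms (3/4)
3. 734.266ms @ 7/4 + 104.895ms (1/4)
4. 839.161ms @ 2 + 419.58ms (1)
5. 1258.741ms @ 3 + 419.58ms (1)

note 3 onset = 7/4b = 734.266ms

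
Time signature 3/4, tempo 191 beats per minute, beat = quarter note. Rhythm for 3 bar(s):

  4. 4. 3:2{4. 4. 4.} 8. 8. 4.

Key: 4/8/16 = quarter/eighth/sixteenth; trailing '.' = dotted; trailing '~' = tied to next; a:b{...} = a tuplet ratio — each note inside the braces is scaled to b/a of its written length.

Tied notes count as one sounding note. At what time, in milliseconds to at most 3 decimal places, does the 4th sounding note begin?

1. 0.0ms @ 0 + 471.204ms (3/2)
2. 471.204ms @ 3/2 + 471.204ms (3/2)
3. 942.408ms @ 3 + 314.136ms (1)
4. 1256.545ms @ 4 + 314.136ms (1)
5. 1570.681ms @ 5 + 314.136ms (1)
6. 1884.817ms @ 6 + 235.602ms (3/4)
7. 2120.419ms @ 27/4 + 235.602ms (3/4)
8. 2356.021ms @ 15/2 + 471.204ms (3/2)

note 4 onset = 4b = 1256.545ms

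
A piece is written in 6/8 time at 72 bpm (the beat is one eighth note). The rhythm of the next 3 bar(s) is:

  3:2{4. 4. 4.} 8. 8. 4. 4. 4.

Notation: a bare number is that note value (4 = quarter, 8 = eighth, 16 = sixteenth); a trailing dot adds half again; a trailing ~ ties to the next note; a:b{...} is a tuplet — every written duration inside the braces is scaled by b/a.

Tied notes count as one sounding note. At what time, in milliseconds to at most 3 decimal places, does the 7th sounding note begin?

note 7 onset = 12b = 10000.0ms

1. 0.0ms @ 0 + 1666.667ms (2)
2. 1666.667ms @ 2 + 1666.667ms (2)
3. 3333.333ms @ 4 + 1666.667ms (2)
4. 5000.0ms @ 6 + 1250.0ms (3/2)
5. 6250.0ms @ 15/2 + 1250.0ms (3/2)
6. 7500.0ms @ 9 + 2500.0ms (3)
7. 10000.0ms @ 12 + 2500.0ms (3)
8. 12500.0ms @ 15 + 2500.0ms (3)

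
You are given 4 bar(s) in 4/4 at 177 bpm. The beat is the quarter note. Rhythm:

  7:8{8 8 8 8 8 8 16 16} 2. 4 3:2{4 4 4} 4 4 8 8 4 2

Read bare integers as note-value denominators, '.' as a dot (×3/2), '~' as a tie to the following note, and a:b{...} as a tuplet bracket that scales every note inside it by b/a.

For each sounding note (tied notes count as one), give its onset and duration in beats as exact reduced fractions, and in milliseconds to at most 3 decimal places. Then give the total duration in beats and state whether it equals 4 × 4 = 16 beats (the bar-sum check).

1) 0.0ms=0b +193.705ms=4/7b
2) 193.705ms=4/7b +193.705ms=4/7b
3) 387.409ms=8/7b +193.705ms=4/7b
4) 581.114ms=12/7b +193.705ms=4/7b
5) 774.818ms=16/7b +193.705ms=4/7b
6) 968.523ms=20/7b +193.705ms=4/7b
7) 1162.228ms=24/7b +96.852ms=2/7b
8) 1259.08ms=26/7b +96.852ms=2/7b
9) 1355.932ms=4b +1016.949ms=3b
10) 2372.881ms=7b +338.983ms=1b
11) 2711.864ms=8b +225.989ms=2/3b
12) 2937.853ms=26/3b +225.989ms=2/3b
13) 3163.842ms=28/3b +225.989ms=2/3b
14) 3389.831ms=10b +338.983ms=1b
15) 3728.814ms=11b +338.983ms=1b
16) 4067.797ms=12b +169.492ms=1/2b
17) 4237.288ms=25/2b +169.492ms=1/2b
18) 4406.78ms=13b +338.983ms=1b
19) 4745.763ms=14b +677.966ms=2b
Σ=16b of 16 (177bpm 4/4) — PASS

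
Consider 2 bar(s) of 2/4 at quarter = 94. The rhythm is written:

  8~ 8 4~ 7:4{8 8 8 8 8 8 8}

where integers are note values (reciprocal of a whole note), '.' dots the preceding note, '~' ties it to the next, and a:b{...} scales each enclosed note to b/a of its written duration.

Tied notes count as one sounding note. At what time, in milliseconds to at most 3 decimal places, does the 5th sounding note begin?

1. 0.0ms @ 0 + 638.298ms (1)
2. 638.298ms @ 1 + 820.669ms (9/7)
3. 1458.967ms @ 16/7 + 182.371ms (2/7)
4. 1641.337ms @ 18/7 + 182.371ms (2/7)
5. 1823.708ms @ 20/7 + 182.371ms (2/7)
6. 2006.079ms @ 22/7 + 182.371ms (2/7)
7. 2188.45ms @ 24/7 + 182.371ms (2/7)
8. 2370.821ms @ 26/7 + 182.371ms (2/7)

note 5 onset = 20/7b = 1823.708ms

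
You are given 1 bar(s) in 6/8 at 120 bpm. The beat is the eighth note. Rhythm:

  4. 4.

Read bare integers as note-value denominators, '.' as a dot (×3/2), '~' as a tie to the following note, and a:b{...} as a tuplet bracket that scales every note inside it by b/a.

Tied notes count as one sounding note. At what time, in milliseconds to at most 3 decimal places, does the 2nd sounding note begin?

note 2 onset = 3b = 1500.0ms

1. 0.0ms @ 0 + 1500.0ms (3)
2. 1500.0ms @ 3 + 1500.0ms (3)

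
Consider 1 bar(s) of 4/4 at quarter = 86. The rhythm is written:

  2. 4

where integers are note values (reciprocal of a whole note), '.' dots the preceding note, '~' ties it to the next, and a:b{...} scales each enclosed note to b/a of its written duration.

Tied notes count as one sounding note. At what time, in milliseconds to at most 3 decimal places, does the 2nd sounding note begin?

1. 0.0ms @ 0 + 2093.023ms (3)
2. 2093.023ms @ 3 + 697.674ms (1)

note 2 onset = 3b = 2093.023ms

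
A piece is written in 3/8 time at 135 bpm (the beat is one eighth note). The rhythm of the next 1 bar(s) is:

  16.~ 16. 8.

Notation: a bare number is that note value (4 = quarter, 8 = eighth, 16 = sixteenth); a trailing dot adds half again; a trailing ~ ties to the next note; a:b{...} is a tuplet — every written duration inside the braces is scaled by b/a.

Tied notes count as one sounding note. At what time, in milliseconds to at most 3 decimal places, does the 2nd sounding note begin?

note 2 onset = 3/2b = 666.667ms

1. 0.0ms @ 0 + 666.667ms (3/2)
2. 666.667ms @ 3/2 + 666.667ms (3/2)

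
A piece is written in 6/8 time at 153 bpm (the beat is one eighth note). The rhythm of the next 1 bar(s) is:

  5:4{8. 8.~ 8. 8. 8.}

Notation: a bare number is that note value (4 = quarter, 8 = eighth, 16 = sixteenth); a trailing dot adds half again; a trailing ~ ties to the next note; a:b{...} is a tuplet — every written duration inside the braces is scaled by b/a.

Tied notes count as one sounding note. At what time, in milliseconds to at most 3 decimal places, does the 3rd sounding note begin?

note 3 onset = 18/5b = 1411.765ms

1. 0.0ms @ 0 + 470.588ms (6/5)
2. 470.588ms @ 6/5 + 941.176ms (12/5)
3. 1411.765ms @ 18/5 + 470.588ms (6/5)
4. 1882.353ms @ 24/5 + 470.588ms (6/5)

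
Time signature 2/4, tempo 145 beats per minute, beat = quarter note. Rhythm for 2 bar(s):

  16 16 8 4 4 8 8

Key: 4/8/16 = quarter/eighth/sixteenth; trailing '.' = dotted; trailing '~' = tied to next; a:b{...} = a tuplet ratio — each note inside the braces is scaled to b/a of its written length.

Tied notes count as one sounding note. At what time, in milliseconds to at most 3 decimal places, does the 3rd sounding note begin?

1. 0.0ms @ 0 + 103.448ms (1/4)
2. 103.448ms @ 1/4 + 103.448ms (1/4)
3. 206.897ms @ 1/2 + 206.897ms (1/2)
4. 413.793ms @ 1 + 413.793ms (1)
5. 827.586ms @ 2 + 413.793ms (1)
6. 1241.379ms @ 3 + 206.897ms (1/2)
7. 1448.276ms @ 7/2 + 206.897ms (1/2)

note 3 onset = 1/2b = 206.897ms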